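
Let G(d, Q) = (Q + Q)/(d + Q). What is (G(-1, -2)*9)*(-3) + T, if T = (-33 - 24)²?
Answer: 3213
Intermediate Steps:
G(d, Q) = 2*Q/(Q + d) (G(d, Q) = (2*Q)/(Q + d) = 2*Q/(Q + d))
T = 3249 (T = (-57)² = 3249)
(G(-1, -2)*9)*(-3) + T = ((2*(-2)/(-2 - 1))*9)*(-3) + 3249 = ((2*(-2)/(-3))*9)*(-3) + 3249 = ((2*(-2)*(-⅓))*9)*(-3) + 3249 = ((4/3)*9)*(-3) + 3249 = 12*(-3) + 3249 = -36 + 3249 = 3213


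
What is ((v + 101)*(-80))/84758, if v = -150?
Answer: 1960/42379 ≈ 0.046249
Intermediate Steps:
((v + 101)*(-80))/84758 = ((-150 + 101)*(-80))/84758 = -49*(-80)*(1/84758) = 3920*(1/84758) = 1960/42379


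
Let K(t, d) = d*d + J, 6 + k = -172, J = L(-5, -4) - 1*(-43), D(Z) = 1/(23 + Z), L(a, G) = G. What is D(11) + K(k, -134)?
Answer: 611831/34 ≈ 17995.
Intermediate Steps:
J = 39 (J = -4 - 1*(-43) = -4 + 43 = 39)
k = -178 (k = -6 - 172 = -178)
K(t, d) = 39 + d² (K(t, d) = d*d + 39 = d² + 39 = 39 + d²)
D(11) + K(k, -134) = 1/(23 + 11) + (39 + (-134)²) = 1/34 + (39 + 17956) = 1/34 + 17995 = 611831/34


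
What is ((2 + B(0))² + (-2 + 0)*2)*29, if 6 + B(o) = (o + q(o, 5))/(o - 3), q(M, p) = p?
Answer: 7337/9 ≈ 815.22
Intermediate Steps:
B(o) = -6 + (5 + o)/(-3 + o) (B(o) = -6 + (o + 5)/(o - 3) = -6 + (5 + o)/(-3 + o))
((2 + B(0))² + (-2 + 0)*2)*29 = ((2 + (23 - 5*0)/(-3 + 0))² + (-2 + 0)*2)*29 = ((2 + (23 + 0)/(-3))² - 2*2)*29 = ((2 - ⅓*23)² - 4)*29 = ((2 - 23/3)² - 4)*29 = ((-17/3)² - 4)*29 = (289/9 - 4)*29 = (253/9)*29 = 7337/9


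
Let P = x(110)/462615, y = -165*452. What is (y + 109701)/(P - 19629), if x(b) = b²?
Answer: -3249500283/1816131547 ≈ -1.7892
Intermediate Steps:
y = -74580
P = 2420/92523 (P = 110²/462615 = 12100*(1/462615) = 2420/92523 ≈ 0.026156)
(y + 109701)/(P - 19629) = (-74580 + 109701)/(2420/92523 - 19629) = 35121/(-1816131547/92523) = 35121*(-92523/1816131547) = -3249500283/1816131547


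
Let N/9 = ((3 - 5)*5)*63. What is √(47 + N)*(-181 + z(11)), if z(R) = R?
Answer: -170*I*√5623 ≈ -12748.0*I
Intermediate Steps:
N = -5670 (N = 9*(((3 - 5)*5)*63) = 9*(-2*5*63) = 9*(-10*63) = 9*(-630) = -5670)
√(47 + N)*(-181 + z(11)) = √(47 - 5670)*(-181 + 11) = √(-5623)*(-170) = (I*√5623)*(-170) = -170*I*√5623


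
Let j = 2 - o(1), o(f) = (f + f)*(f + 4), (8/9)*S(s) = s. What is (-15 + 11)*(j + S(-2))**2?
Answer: -1681/4 ≈ -420.25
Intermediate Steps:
S(s) = 9*s/8
o(f) = 2*f*(4 + f) (o(f) = (2*f)*(4 + f) = 2*f*(4 + f))
j = -8 (j = 2 - 2*(4 + 1) = 2 - 2*5 = 2 - 1*10 = 2 - 10 = -8)
(-15 + 11)*(j + S(-2))**2 = (-15 + 11)*(-8 + (9/8)*(-2))**2 = -4*(-8 - 9/4)**2 = -4*(-41/4)**2 = -4*1681/16 = -1681/4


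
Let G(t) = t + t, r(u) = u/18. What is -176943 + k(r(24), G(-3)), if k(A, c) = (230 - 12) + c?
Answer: -176731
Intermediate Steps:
r(u) = u/18 (r(u) = u*(1/18) = u/18)
G(t) = 2*t
k(A, c) = 218 + c
-176943 + k(r(24), G(-3)) = -176943 + (218 + 2*(-3)) = -176943 + (218 - 6) = -176943 + 212 = -176731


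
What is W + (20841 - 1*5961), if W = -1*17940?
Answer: -3060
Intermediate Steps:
W = -17940
W + (20841 - 1*5961) = -17940 + (20841 - 1*5961) = -17940 + (20841 - 5961) = -17940 + 14880 = -3060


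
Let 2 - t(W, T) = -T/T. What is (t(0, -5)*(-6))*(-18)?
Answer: 324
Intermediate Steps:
t(W, T) = 3 (t(W, T) = 2 - (-1)*T/T = 2 - (-1) = 2 - 1*(-1) = 2 + 1 = 3)
(t(0, -5)*(-6))*(-18) = (3*(-6))*(-18) = -18*(-18) = 324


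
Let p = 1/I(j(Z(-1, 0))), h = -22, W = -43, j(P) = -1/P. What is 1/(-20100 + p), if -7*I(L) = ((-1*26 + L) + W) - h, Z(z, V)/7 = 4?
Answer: -1317/26471504 ≈ -4.9752e-5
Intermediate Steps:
Z(z, V) = 28 (Z(z, V) = 7*4 = 28)
I(L) = 47/7 - L/7 (I(L) = -(((-1*26 + L) - 43) - 1*(-22))/7 = -(((-26 + L) - 43) + 22)/7 = -((-69 + L) + 22)/7 = -(-47 + L)/7 = 47/7 - L/7)
p = 196/1317 (p = 1/(47/7 - (-1)/(7*28)) = 1/(47/7 - ⅐*(-1/28)) = 1/(47/7 + 1/196) = 1/(1317/196) = 196/1317 ≈ 0.14882)
1/(-20100 + p) = 1/(-20100 + 196/1317) = 1/(-26471504/1317) = -1317/26471504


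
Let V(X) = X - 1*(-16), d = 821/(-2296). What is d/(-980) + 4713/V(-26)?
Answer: -1060461883/2250080 ≈ -471.30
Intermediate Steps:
d = -821/2296 (d = 821*(-1/2296) = -821/2296 ≈ -0.35758)
V(X) = 16 + X (V(X) = X + 16 = 16 + X)
d/(-980) + 4713/V(-26) = -821/2296/(-980) + 4713/(16 - 26) = -821/2296*(-1/980) + 4713/(-10) = 821/2250080 + 4713*(-⅒) = 821/2250080 - 4713/10 = -1060461883/2250080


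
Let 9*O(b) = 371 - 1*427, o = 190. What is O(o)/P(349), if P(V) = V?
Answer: -56/3141 ≈ -0.017829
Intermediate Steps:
O(b) = -56/9 (O(b) = (371 - 1*427)/9 = (371 - 427)/9 = (⅑)*(-56) = -56/9)
O(o)/P(349) = -56/9/349 = -56/9*1/349 = -56/3141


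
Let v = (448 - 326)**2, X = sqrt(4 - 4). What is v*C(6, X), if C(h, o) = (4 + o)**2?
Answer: 238144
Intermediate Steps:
X = 0 (X = sqrt(0) = 0)
v = 14884 (v = 122**2 = 14884)
v*C(6, X) = 14884*(4 + 0)**2 = 14884*4**2 = 14884*16 = 238144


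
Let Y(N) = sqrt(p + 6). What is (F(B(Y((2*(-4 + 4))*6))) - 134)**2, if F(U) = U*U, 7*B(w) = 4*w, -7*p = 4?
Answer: 2056985316/117649 ≈ 17484.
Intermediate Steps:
p = -4/7 (p = -1/7*4 = -4/7 ≈ -0.57143)
Y(N) = sqrt(266)/7 (Y(N) = sqrt(-4/7 + 6) = sqrt(38/7) = sqrt(266)/7)
B(w) = 4*w/7 (B(w) = (4*w)/7 = 4*w/7)
F(U) = U**2
(F(B(Y((2*(-4 + 4))*6))) - 134)**2 = ((4*(sqrt(266)/7)/7)**2 - 134)**2 = ((4*sqrt(266)/49)**2 - 134)**2 = (608/343 - 134)**2 = (-45354/343)**2 = 2056985316/117649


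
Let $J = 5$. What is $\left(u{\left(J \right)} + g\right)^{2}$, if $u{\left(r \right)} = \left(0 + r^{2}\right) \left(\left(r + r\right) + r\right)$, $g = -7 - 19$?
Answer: $121801$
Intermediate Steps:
$g = -26$ ($g = -7 - 19 = -26$)
$u{\left(r \right)} = 3 r^{3}$ ($u{\left(r \right)} = r^{2} \left(2 r + r\right) = r^{2} \cdot 3 r = 3 r^{3}$)
$\left(u{\left(J \right)} + g\right)^{2} = \left(3 \cdot 5^{3} - 26\right)^{2} = \left(3 \cdot 125 - 26\right)^{2} = \left(375 - 26\right)^{2} = 349^{2} = 121801$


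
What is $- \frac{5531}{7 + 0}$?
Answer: $- \frac{5531}{7} \approx -790.14$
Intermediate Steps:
$- \frac{5531}{7 + 0} = - \frac{5531}{7}$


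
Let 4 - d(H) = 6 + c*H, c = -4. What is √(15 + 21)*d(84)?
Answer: 2004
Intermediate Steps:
d(H) = -2 + 4*H (d(H) = 4 - (6 - 4*H) = 4 + (-6 + 4*H) = -2 + 4*H)
√(15 + 21)*d(84) = √(15 + 21)*(-2 + 4*84) = √36*(-2 + 336) = 6*334 = 2004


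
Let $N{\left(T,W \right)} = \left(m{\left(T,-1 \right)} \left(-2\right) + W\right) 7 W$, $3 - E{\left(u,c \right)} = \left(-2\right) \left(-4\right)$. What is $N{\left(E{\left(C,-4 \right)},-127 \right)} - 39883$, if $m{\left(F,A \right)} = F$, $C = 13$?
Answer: $64130$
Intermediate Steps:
$E{\left(u,c \right)} = -5$ ($E{\left(u,c \right)} = 3 - \left(-2\right) \left(-4\right) = 3 - 8 = -5$)
$N{\left(T,W \right)} = W \left(- 14 T + 7 W\right)$ ($N{\left(T,W \right)} = \left(T \left(-2\right) + W\right) 7 W = \left(- 2 T + W\right) 7 W = \left(W - 2 T\right) 7 W = \left(- 14 T + 7 W\right) W = W \left(- 14 T + 7 W\right)$)
$N{\left(E{\left(C,-4 \right)},-127 \right)} - 39883 = 7 \left(-127\right) \left(-127 - -10\right) - 39883 = 7 \left(-127\right) \left(-127 + 10\right) - 39883 = 7 \left(-127\right) \left(-117\right) - 39883 = 104013 - 39883 = 64130$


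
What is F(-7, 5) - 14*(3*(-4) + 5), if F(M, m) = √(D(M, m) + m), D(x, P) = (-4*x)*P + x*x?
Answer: 98 + √194 ≈ 111.93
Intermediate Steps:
D(x, P) = x² - 4*P*x (D(x, P) = -4*P*x + x² = x² - 4*P*x)
F(M, m) = √(m + M*(M - 4*m)) (F(M, m) = √(M*(M - 4*m) + m) = √(m + M*(M - 4*m)))
F(-7, 5) - 14*(3*(-4) + 5) = √(5 - 7*(-7 - 4*5)) - 14*(3*(-4) + 5) = √(5 - 7*(-7 - 20)) - 14*(-12 + 5) = √(5 - 7*(-27)) - 14*(-7) = √(5 + 189) + 98 = √194 + 98 = 98 + √194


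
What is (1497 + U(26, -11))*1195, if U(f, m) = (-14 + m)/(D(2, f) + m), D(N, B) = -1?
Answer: 21496855/12 ≈ 1.7914e+6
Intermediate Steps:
U(f, m) = (-14 + m)/(-1 + m)
(1497 + U(26, -11))*1195 = (1497 + (-14 - 11)/(-1 - 11))*1195 = (1497 - 25/(-12))*1195 = (1497 - 1/12*(-25))*1195 = (1497 + 25/12)*1195 = (17989/12)*1195 = 21496855/12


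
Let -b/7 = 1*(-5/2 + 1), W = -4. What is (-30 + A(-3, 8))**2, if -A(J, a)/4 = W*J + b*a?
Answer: 171396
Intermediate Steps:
b = 21/2 (b = -7*(-5/2 + 1) = -7*(-3)/2 = -7*(-3/2) = 21/2 ≈ 10.500)
A(J, a) = -42*a + 16*J (A(J, a) = -4*(-4*J + 21*a/2) = -42*a + 16*J)
(-30 + A(-3, 8))**2 = (-30 + (-42*8 + 16*(-3)))**2 = (-30 + (-336 - 48))**2 = (-30 - 384)**2 = (-414)**2 = 171396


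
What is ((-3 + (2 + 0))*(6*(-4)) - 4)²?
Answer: 400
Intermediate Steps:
((-3 + (2 + 0))*(6*(-4)) - 4)² = ((-3 + 2)*(-24) - 4)² = (-1*(-24) - 4)² = (24 - 4)² = 20² = 400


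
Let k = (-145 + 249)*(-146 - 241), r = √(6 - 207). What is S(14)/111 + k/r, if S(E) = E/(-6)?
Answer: -7/333 + 13416*I*√201/67 ≈ -0.021021 + 2838.9*I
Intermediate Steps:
S(E) = -E/6 (S(E) = E*(-⅙) = -E/6)
r = I*√201 (r = √(-201) = I*√201 ≈ 14.177*I)
k = -40248 (k = 104*(-387) = -40248)
S(14)/111 + k/r = -⅙*14/111 - 40248*(-I*√201/201) = -7/3*1/111 - (-13416)*I*√201/67 = -7/333 + 13416*I*√201/67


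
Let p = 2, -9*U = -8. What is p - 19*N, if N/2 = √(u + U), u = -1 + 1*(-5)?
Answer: 2 - 38*I*√46/3 ≈ 2.0 - 85.91*I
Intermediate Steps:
U = 8/9 (U = -⅑*(-8) = 8/9 ≈ 0.88889)
u = -6 (u = -1 - 5 = -6)
N = 2*I*√46/3 (N = 2*√(-6 + 8/9) = 2*√(-46/9) = 2*(I*√46/3) = 2*I*√46/3 ≈ 4.5216*I)
p - 19*N = 2 - 38*I*√46/3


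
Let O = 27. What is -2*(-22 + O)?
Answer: -10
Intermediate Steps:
-2*(-22 + O) = -2*(-22 + 27) = -2*5 = -10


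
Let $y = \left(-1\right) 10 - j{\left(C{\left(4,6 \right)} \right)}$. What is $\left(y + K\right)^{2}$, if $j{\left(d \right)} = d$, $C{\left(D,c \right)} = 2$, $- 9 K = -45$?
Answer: $49$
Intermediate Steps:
$K = 5$ ($K = \left(- \frac{1}{9}\right) \left(-45\right) = 5$)
$y = -12$ ($y = \left(-1\right) 10 - 2 = -10 - 2 = -12$)
$\left(y + K\right)^{2} = \left(-12 + 5\right)^{2} = \left(-7\right)^{2} = 49$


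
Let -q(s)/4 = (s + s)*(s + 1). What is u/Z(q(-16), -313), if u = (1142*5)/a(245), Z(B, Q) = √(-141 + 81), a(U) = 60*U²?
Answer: -571*I*√15/10804500 ≈ -0.00020468*I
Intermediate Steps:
q(s) = -8*s*(1 + s) (q(s) = -4*(s + s)*(s + 1) = -4*2*s*(1 + s) = -8*s*(1 + s))
Z(B, Q) = 2*I*√15 (Z(B, Q) = √(-60) = 2*I*√15)
u = 571/360150 (u = (1142*5)/((60*245²)) = 5710/((60*60025)) = 5710/3601500 = 5710*(1/3601500) = 571/360150 ≈ 0.0015855)
u/Z(q(-16), -313) = 571/(360150*((2*I*√15))) = 571*(-I*√15/30)/360150 = -571*I*√15/10804500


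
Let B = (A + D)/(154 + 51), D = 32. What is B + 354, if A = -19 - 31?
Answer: 72552/205 ≈ 353.91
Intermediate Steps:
A = -50
B = -18/205 (B = (-50 + 32)/(154 + 51) = -18/205 ≈ -0.087805)
B + 354 = -18/205 + 354 = 72552/205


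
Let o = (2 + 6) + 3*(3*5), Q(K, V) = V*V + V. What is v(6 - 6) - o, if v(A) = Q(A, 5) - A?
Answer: -23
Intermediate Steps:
Q(K, V) = V + V² (Q(K, V) = V² + V = V + V²)
v(A) = 30 - A (v(A) = 5*(1 + 5) - A = 5*6 - A = 30 - A)
o = 53 (o = 8 + 3*15 = 8 + 45 = 53)
v(6 - 6) - o = (30 - (6 - 6)) - 1*53 = (30 - 1*0) - 53 = (30 + 0) - 53 = 30 - 53 = -23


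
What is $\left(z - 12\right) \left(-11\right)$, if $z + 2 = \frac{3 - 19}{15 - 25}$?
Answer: $\frac{682}{5} \approx 136.4$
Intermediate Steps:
$z = - \frac{2}{5}$ ($z = -2 + \frac{3 - 19}{15 - 25} = -2 - \frac{16}{-10} = -2 - - \frac{8}{5} = -2 + \frac{8}{5} = - \frac{2}{5} \approx -0.4$)
$\left(z - 12\right) \left(-11\right) = \left(- \frac{2}{5} - 12\right) \left(-11\right) = \left(- \frac{62}{5}\right) \left(-11\right) = \frac{682}{5}$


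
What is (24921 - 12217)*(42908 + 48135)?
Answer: 1156610272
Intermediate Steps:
(24921 - 12217)*(42908 + 48135) = 12704*91043 = 1156610272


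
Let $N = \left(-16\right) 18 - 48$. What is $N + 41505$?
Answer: $41169$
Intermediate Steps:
$N = -336$ ($N = -288 - 48 = -336$)
$N + 41505 = -336 + 41505 = 41169$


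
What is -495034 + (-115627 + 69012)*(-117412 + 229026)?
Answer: -5203381644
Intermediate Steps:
-495034 + (-115627 + 69012)*(-117412 + 229026) = -495034 - 46615*111614 = -495034 - 5202886610 = -5203381644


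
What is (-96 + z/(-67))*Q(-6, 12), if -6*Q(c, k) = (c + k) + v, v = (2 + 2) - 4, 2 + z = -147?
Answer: 6283/67 ≈ 93.776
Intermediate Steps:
z = -149 (z = -2 - 147 = -149)
v = 0 (v = 4 - 4 = 0)
Q(c, k) = -c/6 - k/6 (Q(c, k) = -((c + k) + 0)/6 = -(c + k)/6 = -c/6 - k/6)
(-96 + z/(-67))*Q(-6, 12) = (-96 - 149/(-67))*(-⅙*(-6) - ⅙*12) = (-96 - 149*(-1/67))*(1 - 2) = (-96 + 149/67)*(-1) = -6283/67*(-1) = 6283/67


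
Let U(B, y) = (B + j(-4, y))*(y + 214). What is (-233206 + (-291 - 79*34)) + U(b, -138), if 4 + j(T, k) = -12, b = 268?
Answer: -217031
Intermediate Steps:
j(T, k) = -16 (j(T, k) = -4 - 12 = -16)
U(B, y) = (-16 + B)*(214 + y) (U(B, y) = (B - 16)*(y + 214) = (-16 + B)*(214 + y))
(-233206 + (-291 - 79*34)) + U(b, -138) = (-233206 + (-291 - 79*34)) + (-3424 - 16*(-138) + 214*268 + 268*(-138)) = (-233206 + (-291 - 2686)) + (-3424 + 2208 + 57352 - 36984) = (-233206 - 2977) + 19152 = -236183 + 19152 = -217031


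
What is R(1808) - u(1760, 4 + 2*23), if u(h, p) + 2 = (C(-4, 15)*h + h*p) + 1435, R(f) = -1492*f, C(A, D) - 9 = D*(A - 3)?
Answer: -2618009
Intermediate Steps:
C(A, D) = 9 + D*(-3 + A) (C(A, D) = 9 + D*(A - 3) = 9 + D*(-3 + A))
u(h, p) = 1433 - 96*h + h*p (u(h, p) = -2 + (((9 - 3*15 - 4*15)*h + h*p) + 1435) = -2 + (((9 - 45 - 60)*h + h*p) + 1435) = -2 + ((-96*h + h*p) + 1435) = -2 + (1435 - 96*h + h*p) = 1433 - 96*h + h*p)
R(1808) - u(1760, 4 + 2*23) = -1492*1808 - (1433 - 96*1760 + 1760*(4 + 2*23)) = -2697536 - (1433 - 168960 + 1760*(4 + 46)) = -2697536 - (1433 - 168960 + 1760*50) = -2697536 - (1433 - 168960 + 88000) = -2697536 - 1*(-79527) = -2697536 + 79527 = -2618009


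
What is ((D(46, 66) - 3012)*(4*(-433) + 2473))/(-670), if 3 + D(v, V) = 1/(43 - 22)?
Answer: 7819279/2345 ≈ 3334.4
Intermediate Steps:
D(v, V) = -62/21 (D(v, V) = -3 + 1/(43 - 22) = -3 + 1/21 = -62/21)
((D(46, 66) - 3012)*(4*(-433) + 2473))/(-670) = ((-62/21 - 3012)*(4*(-433) + 2473))/(-670) = -63314*(-1732 + 2473)/21*(-1/670) = -63314/21*741*(-1/670) = -15638558/7*(-1/670) = 7819279/2345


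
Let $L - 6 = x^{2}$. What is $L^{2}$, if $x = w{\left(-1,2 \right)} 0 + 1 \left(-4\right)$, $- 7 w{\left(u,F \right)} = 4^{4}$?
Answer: $484$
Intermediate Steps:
$w{\left(u,F \right)} = - \frac{256}{7}$ ($w{\left(u,F \right)} = - \frac{4^{4}}{7} = \left(- \frac{1}{7}\right) 256 = - \frac{256}{7}$)
$x = -4$ ($x = \left(- \frac{256}{7}\right) 0 + 1 \left(-4\right) = 0 - 4 = -4$)
$L = 22$ ($L = 6 + \left(-4\right)^{2} = 6 + 16 = 22$)
$L^{2} = 22^{2} = 484$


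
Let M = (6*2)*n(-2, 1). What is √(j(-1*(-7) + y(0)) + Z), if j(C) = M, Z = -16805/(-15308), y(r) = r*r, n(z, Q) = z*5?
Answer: I*√6965733185/7654 ≈ 10.904*I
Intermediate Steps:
n(z, Q) = 5*z
y(r) = r²
Z = 16805/15308 (Z = -16805*(-1/15308) = 16805/15308 ≈ 1.0978)
M = -120 (M = (6*2)*(5*(-2)) = 12*(-10) = -120)
j(C) = -120
√(j(-1*(-7) + y(0)) + Z) = √(-120 + 16805/15308) = √(-1820155/15308) = I*√6965733185/7654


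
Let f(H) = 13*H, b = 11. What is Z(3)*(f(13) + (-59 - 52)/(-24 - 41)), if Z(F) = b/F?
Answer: 122056/195 ≈ 625.93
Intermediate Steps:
Z(F) = 11/F
Z(3)*(f(13) + (-59 - 52)/(-24 - 41)) = (11/3)*(13*13 + (-59 - 52)/(-24 - 41)) = (11*(⅓))*(169 - 111/(-65)) = 11*(169 - 111*(-1/65))/3 = 11*(169 + 111/65)/3 = (11/3)*(11096/65) = 122056/195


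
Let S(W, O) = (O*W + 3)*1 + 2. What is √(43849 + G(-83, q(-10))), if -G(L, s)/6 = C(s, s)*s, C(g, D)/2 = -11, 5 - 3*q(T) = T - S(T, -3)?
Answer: √46049 ≈ 214.59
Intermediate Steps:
S(W, O) = 5 + O*W (S(W, O) = (3 + O*W)*1 + 2 = (3 + O*W) + 2 = 5 + O*W)
q(T) = 10/3 - 4*T/3 (q(T) = 5/3 - (T - (5 - 3*T))/3 = 5/3 - (T + (-5 + 3*T))/3 = 5/3 - (-5 + 4*T)/3 = 5/3 + (5/3 - 4*T/3) = 10/3 - 4*T/3)
C(g, D) = -22 (C(g, D) = 2*(-11) = -22)
G(L, s) = 132*s (G(L, s) = -(-132)*s = 132*s)
√(43849 + G(-83, q(-10))) = √(43849 + 132*(10/3 - 4/3*(-10))) = √(43849 + 132*(10/3 + 40/3)) = √(43849 + 132*(50/3)) = √(43849 + 2200) = √46049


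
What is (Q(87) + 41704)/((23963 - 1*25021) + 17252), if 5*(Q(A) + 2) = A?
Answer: 208597/80970 ≈ 2.5762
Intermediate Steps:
Q(A) = -2 + A/5
(Q(87) + 41704)/((23963 - 1*25021) + 17252) = ((-2 + (1/5)*87) + 41704)/((23963 - 1*25021) + 17252) = ((-2 + 87/5) + 41704)/((23963 - 25021) + 17252) = (77/5 + 41704)/(-1058 + 17252) = (208597/5)/16194 = (208597/5)*(1/16194) = 208597/80970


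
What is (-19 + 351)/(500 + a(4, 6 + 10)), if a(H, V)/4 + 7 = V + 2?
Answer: 83/136 ≈ 0.61029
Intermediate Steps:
a(H, V) = -20 + 4*V (a(H, V) = -28 + 4*(V + 2) = -28 + 4*(2 + V) = -28 + (8 + 4*V) = -20 + 4*V)
(-19 + 351)/(500 + a(4, 6 + 10)) = (-19 + 351)/(500 + (-20 + 4*(6 + 10))) = 332/(500 + (-20 + 4*16)) = 332/(500 + (-20 + 64)) = 332/(500 + 44) = 332/544 = 332*(1/544) = 83/136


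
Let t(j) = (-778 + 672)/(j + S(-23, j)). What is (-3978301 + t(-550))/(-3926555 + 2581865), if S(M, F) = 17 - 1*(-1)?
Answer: 352742671/119229180 ≈ 2.9585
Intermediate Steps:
S(M, F) = 18 (S(M, F) = 17 + 1 = 18)
t(j) = -106/(18 + j) (t(j) = (-778 + 672)/(j + 18) = -106/(18 + j))
(-3978301 + t(-550))/(-3926555 + 2581865) = (-3978301 - 106/(18 - 550))/(-3926555 + 2581865) = (-3978301 - 106/(-532))/(-1344690) = (-3978301 - 106*(-1/532))*(-1/1344690) = (-3978301 + 53/266)*(-1/1344690) = -1058228013/266*(-1/1344690) = 352742671/119229180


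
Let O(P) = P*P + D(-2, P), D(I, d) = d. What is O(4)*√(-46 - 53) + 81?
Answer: 81 + 60*I*√11 ≈ 81.0 + 199.0*I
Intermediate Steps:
O(P) = P + P² (O(P) = P*P + P = P² + P = P + P²)
O(4)*√(-46 - 53) + 81 = (4*(1 + 4))*√(-46 - 53) + 81 = (4*5)*√(-99) + 81 = 20*(3*I*√11) + 81 = 60*I*√11 + 81 = 81 + 60*I*√11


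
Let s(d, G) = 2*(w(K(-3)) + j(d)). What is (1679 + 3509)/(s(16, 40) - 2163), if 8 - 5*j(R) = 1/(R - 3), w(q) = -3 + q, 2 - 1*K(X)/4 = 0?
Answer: -337220/139739 ≈ -2.4132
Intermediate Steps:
K(X) = 8 (K(X) = 8 - 4*0 = 8 + 0 = 8)
j(R) = 8/5 - 1/(5*(-3 + R)) (j(R) = 8/5 - 1/(5*(R - 3)) = 8/5 - 1/(5*(-3 + R)))
s(d, G) = 10 + 2*(-25 + 8*d)/(5*(-3 + d)) (s(d, G) = 2*((-3 + 8) + (-25 + 8*d)/(5*(-3 + d))) = 2*(5 + (-25 + 8*d)/(5*(-3 + d))) = 10 + 2*(-25 + 8*d)/(5*(-3 + d)))
(1679 + 3509)/(s(16, 40) - 2163) = (1679 + 3509)/(2*(-100 + 33*16)/(5*(-3 + 16)) - 2163) = 5188/((2/5)*(-100 + 528)/13 - 2163) = 5188/((2/5)*(1/13)*428 - 2163) = 5188/(856/65 - 2163) = 5188/(-139739/65) = 5188*(-65/139739) = -337220/139739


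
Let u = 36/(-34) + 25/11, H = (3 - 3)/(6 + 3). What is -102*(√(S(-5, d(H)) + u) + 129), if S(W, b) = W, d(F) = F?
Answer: -13158 - 12*I*√33099/11 ≈ -13158.0 - 198.47*I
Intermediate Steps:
H = 0 (H = 0/9 = 0*(⅑) = 0)
u = 227/187 (u = 36*(-1/34) + 25*(1/11) = -18/17 + 25/11 = 227/187 ≈ 1.2139)
-102*(√(S(-5, d(H)) + u) + 129) = -102*(√(-5 + 227/187) + 129) = -102*(√(-708/187) + 129) = -102*(2*I*√33099/187 + 129) = -102*(129 + 2*I*√33099/187) = -13158 - 12*I*√33099/11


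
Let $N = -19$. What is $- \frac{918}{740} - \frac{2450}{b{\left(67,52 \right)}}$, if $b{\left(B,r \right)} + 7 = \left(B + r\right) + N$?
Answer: $- \frac{949187}{34410} \approx -27.585$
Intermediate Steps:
$b{\left(B,r \right)} = -26 + B + r$ ($b{\left(B,r \right)} = -7 - \left(19 - B - r\right) = -7 + \left(-19 + B + r\right) = -26 + B + r$)
$- \frac{918}{740} - \frac{2450}{b{\left(67,52 \right)}} = - \frac{918}{740} - \frac{2450}{-26 + 67 + 52} = \left(-918\right) \frac{1}{740} - \frac{2450}{93} = - \frac{459}{370} - \frac{2450}{93} = - \frac{949187}{34410}$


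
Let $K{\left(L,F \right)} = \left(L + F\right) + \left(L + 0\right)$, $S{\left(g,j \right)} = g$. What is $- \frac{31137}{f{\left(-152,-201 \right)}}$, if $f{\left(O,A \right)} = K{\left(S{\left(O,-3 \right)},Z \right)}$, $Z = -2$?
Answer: $\frac{10379}{102} \approx 101.75$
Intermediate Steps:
$K{\left(L,F \right)} = F + 2 L$ ($K{\left(L,F \right)} = \left(F + L\right) + L = F + 2 L$)
$f{\left(O,A \right)} = -2 + 2 O$
$- \frac{31137}{f{\left(-152,-201 \right)}} = - \frac{31137}{-2 + 2 \left(-152\right)} = - \frac{31137}{-2 - 304} = - \frac{31137}{-306} = \left(-31137\right) \left(- \frac{1}{306}\right) = \frac{10379}{102}$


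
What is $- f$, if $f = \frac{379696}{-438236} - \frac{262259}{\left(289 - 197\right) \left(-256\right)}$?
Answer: $- \frac{26497183733}{2580333568} \approx -10.269$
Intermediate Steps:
$f = \frac{26497183733}{2580333568}$ ($f = 379696 \left(- \frac{1}{438236}\right) - \frac{262259}{92 \left(-256\right)} = - \frac{94924}{109559} - \frac{262259}{-23552} = - \frac{94924}{109559} - - \frac{262259}{23552} = - \frac{94924}{109559} + \frac{262259}{23552} = \frac{26497183733}{2580333568} \approx 10.269$)
$- f = \left(-1\right) \frac{26497183733}{2580333568} = - \frac{26497183733}{2580333568}$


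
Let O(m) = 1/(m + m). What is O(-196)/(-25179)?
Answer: 1/9870168 ≈ 1.0132e-7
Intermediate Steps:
O(m) = 1/(2*m)
O(-196)/(-25179) = ((½)/(-196))/(-25179) = ((½)*(-1/196))*(-1/25179) = -1/392*(-1/25179) = 1/9870168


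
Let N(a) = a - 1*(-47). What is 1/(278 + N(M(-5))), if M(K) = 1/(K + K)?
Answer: 10/3249 ≈ 0.0030779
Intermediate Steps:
M(K) = 1/(2*K)
N(a) = 47 + a (N(a) = a + 47 = 47 + a)
1/(278 + N(M(-5))) = 1/(278 + (47 + (½)/(-5))) = 1/(278 + (47 + (½)*(-⅕))) = 1/(278 + (47 - ⅒)) = 1/(278 + 469/10) = 1/(3249/10) = 10/3249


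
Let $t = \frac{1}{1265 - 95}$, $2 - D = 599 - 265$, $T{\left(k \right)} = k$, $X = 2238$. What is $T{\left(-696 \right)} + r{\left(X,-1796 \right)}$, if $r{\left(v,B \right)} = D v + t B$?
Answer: $- \frac{435072418}{585} \approx -7.4371 \cdot 10^{5}$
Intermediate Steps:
$D = -332$ ($D = 2 - \left(599 - 265\right) = 2 - 334 = -332$)
$t = \frac{1}{1170} \approx 0.0008547$
$r{\left(v,B \right)} = - 332 v + \frac{B}{1170}$
$T{\left(-696 \right)} + r{\left(X,-1796 \right)} = -696 + \left(\left(-332\right) 2238 + \frac{1}{1170} \left(-1796\right)\right) = -696 - \frac{434665258}{585} = - \frac{435072418}{585}$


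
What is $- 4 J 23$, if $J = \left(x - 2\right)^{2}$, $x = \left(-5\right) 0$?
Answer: $-368$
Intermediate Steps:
$x = 0$
$J = 4$ ($J = \left(0 - 2\right)^{2} = \left(-2\right)^{2} = 4$)
$- 4 J 23 = \left(-4\right) 4 \cdot 23 = \left(-16\right) 23 = -368$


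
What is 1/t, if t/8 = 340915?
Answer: 1/2727320 ≈ 3.6666e-7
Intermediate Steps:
t = 2727320 (t = 8*340915 = 2727320)
1/t = 1/2727320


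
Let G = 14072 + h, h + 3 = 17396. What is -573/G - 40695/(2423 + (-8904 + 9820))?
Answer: -61065782/5002935 ≈ -12.206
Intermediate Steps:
h = 17393 (h = -3 + 17396 = 17393)
G = 31465 (G = 14072 + 17393 = 31465)
-573/G - 40695/(2423 + (-8904 + 9820)) = -573/31465 - 40695/(2423 + (-8904 + 9820)) = -573*1/31465 - 40695/(2423 + 916) = -573/31465 - 40695/3339 = -573/31465 - 40695*1/3339 = -573/31465 - 13565/1113 = -61065782/5002935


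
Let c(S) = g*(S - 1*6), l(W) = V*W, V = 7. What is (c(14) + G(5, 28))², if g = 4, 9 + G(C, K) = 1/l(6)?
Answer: 935089/1764 ≈ 530.10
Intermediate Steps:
l(W) = 7*W
G(C, K) = -377/42 (G(C, K) = -9 + 1/(7*6) = -9 + 1/42 = -377/42)
c(S) = -24 + 4*S (c(S) = 4*(S - 1*6) = 4*(S - 6) = 4*(-6 + S) = -24 + 4*S)
(c(14) + G(5, 28))² = ((-24 + 4*14) - 377/42)² = ((-24 + 56) - 377/42)² = (32 - 377/42)² = (967/42)² = 935089/1764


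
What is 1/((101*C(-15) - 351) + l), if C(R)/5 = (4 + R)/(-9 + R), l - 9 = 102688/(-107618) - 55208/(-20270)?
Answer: -13088501160/1423665399691 ≈ -0.0091935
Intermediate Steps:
l = 5873160131/545354215 (l = 9 + (102688/(-107618) - 55208/(-20270)) = 9 + (102688*(-1/107618) - 55208*(-1/20270)) = 9 + (-51344/53809 + 27604/10135) = 9 + 964972196/545354215 = 5873160131/545354215 ≈ 10.769)
C(R) = 5*(4 + R)/(-9 + R) (C(R) = 5*((4 + R)/(-9 + R)) = 5*(4 + R)/(-9 + R))
1/((101*C(-15) - 351) + l) = 1/((101*(5*(4 - 15)/(-9 - 15)) - 351) + 5873160131/545354215) = 1/((101*(5*(-11)/(-24)) - 351) + 5873160131/545354215) = 1/((101*(5*(-1/24)*(-11)) - 351) + 5873160131/545354215) = 1/((101*(55/24) - 351) + 5873160131/545354215) = 1/((5555/24 - 351) + 5873160131/545354215) = 1/(-2869/24 + 5873160131/545354215) = 1/(-1423665399691/13088501160) = -13088501160/1423665399691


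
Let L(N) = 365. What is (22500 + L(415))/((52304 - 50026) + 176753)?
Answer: 22865/179031 ≈ 0.12772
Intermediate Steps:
(22500 + L(415))/((52304 - 50026) + 176753) = (22500 + 365)/((52304 - 50026) + 176753) = 22865/(2278 + 176753) = 22865/179031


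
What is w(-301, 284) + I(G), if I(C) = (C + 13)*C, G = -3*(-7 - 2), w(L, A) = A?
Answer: 1364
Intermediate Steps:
G = 27 (G = -3*(-9) = 27)
I(C) = C*(13 + C) (I(C) = (13 + C)*C = C*(13 + C))
w(-301, 284) + I(G) = 284 + 27*(13 + 27) = 284 + 27*40 = 284 + 1080 = 1364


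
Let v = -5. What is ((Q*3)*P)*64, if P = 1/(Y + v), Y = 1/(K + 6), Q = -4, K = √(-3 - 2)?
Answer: 25472/161 - 128*I*√5/161 ≈ 158.21 - 1.7777*I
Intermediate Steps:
K = I*√5 (K = √(-5) = I*√5 ≈ 2.2361*I)
Y = 1/(6 + I*√5) (Y = 1/(I*√5 + 6) = 1/(6 + I*√5) ≈ 0.14634 - 0.054538*I)
P = 1/(-199/41 - I*√5/41) (P = 1/((6/41 - I*√5/41) - 5) = 1/(-199/41 - I*√5/41) ≈ -0.206 + 0.002315*I)
((Q*3)*P)*64 = ((-4*3)*((-√5 + 6*I)/(-29*I + 5*√5)))*64 = -12*(-√5 + 6*I)/(-29*I + 5*√5)*64 = -768*(-√5 + 6*I)/(-29*I + 5*√5)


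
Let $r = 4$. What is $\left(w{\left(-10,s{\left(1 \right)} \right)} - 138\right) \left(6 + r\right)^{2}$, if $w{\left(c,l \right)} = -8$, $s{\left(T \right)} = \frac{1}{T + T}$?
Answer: $-14600$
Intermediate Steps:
$s{\left(T \right)} = \frac{1}{2 T}$
$\left(w{\left(-10,s{\left(1 \right)} \right)} - 138\right) \left(6 + r\right)^{2} = \left(-8 - 138\right) \left(6 + 4\right)^{2} = - 146 \cdot 10^{2} = \left(-146\right) 100 = -14600$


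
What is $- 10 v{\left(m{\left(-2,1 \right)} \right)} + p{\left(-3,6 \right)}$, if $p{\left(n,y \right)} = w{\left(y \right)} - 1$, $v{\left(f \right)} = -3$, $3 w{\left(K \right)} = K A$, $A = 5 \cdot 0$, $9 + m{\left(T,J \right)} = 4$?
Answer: $29$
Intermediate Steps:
$m{\left(T,J \right)} = -5$ ($m{\left(T,J \right)} = -9 + 4 = -5$)
$A = 0$
$w{\left(K \right)} = 0$ ($w{\left(K \right)} = \frac{K 0}{3} = \frac{1}{3} \cdot 0 = 0$)
$p{\left(n,y \right)} = -1$ ($p{\left(n,y \right)} = 0 - 1 = -1$)
$- 10 v{\left(m{\left(-2,1 \right)} \right)} + p{\left(-3,6 \right)} = \left(-10\right) \left(-3\right) - 1 = 30 - 1 = 29$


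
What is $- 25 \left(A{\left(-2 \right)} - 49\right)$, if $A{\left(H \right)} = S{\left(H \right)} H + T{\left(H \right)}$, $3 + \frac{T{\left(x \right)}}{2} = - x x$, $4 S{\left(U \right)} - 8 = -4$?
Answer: $1625$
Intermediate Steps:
$S{\left(U \right)} = 1$ ($S{\left(U \right)} = 2 + \frac{1}{4} \left(-4\right) = 2 - 1 = 1$)
$T{\left(x \right)} = -6 - 2 x^{2}$ ($T{\left(x \right)} = -6 + 2 - x x = -6 + 2 \left(- x^{2}\right) = -6 - 2 x^{2}$)
$A{\left(H \right)} = -6 + H - 2 H^{2}$ ($A{\left(H \right)} = 1 H - \left(6 + 2 H^{2}\right) = H - \left(6 + 2 H^{2}\right) = -6 + H - 2 H^{2}$)
$- 25 \left(A{\left(-2 \right)} - 49\right) = - 25 \left(\left(-6 - 2 - 2 \left(-2\right)^{2}\right) - 49\right) = - 25 \left(\left(-6 - 2 - 8\right) - 49\right) = - 25 \left(-16 - 49\right) = \left(-25\right) \left(-65\right) = 1625$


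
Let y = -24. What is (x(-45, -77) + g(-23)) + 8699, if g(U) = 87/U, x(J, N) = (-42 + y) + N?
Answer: 196701/23 ≈ 8552.2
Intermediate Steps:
x(J, N) = -66 + N (x(J, N) = (-42 - 24) + N = -66 + N)
(x(-45, -77) + g(-23)) + 8699 = ((-66 - 77) + 87/(-23)) + 8699 = (-143 + 87*(-1/23)) + 8699 = (-143 - 87/23) + 8699 = -3376/23 + 8699 = 196701/23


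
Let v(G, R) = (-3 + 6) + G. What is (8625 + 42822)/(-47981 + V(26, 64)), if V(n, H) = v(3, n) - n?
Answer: -51447/48001 ≈ -1.0718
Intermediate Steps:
v(G, R) = 3 + G
V(n, H) = 6 - n (V(n, H) = (3 + 3) - n = 6 - n)
(8625 + 42822)/(-47981 + V(26, 64)) = (8625 + 42822)/(-47981 + (6 - 1*26)) = 51447/(-47981 + (6 - 26)) = 51447/(-47981 - 20) = 51447/(-48001) = 51447*(-1/48001) = -51447/48001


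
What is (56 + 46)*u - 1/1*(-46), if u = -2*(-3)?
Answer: 658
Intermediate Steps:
u = 6
(56 + 46)*u - 1/1*(-46) = (56 + 46)*6 - 1/1*(-46) = 102*6 - 1*1*(-46) = 612 - 1*(-46) = 612 + 46 = 658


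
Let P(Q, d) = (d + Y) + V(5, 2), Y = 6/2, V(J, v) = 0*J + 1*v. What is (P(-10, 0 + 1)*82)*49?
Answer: 24108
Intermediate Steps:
V(J, v) = v (V(J, v) = 0 + v = v)
Y = 3 (Y = 6*(½) = 3)
P(Q, d) = 5 + d (P(Q, d) = (d + 3) + 2 = (3 + d) + 2 = 5 + d)
(P(-10, 0 + 1)*82)*49 = ((5 + (0 + 1))*82)*49 = ((5 + 1)*82)*49 = (6*82)*49 = 492*49 = 24108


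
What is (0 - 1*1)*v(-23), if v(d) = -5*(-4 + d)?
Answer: -135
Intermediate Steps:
v(d) = 20 - 5*d
(0 - 1*1)*v(-23) = (0 - 1*1)*(20 - 5*(-23)) = (0 - 1)*(20 + 115) = -1*135 = -135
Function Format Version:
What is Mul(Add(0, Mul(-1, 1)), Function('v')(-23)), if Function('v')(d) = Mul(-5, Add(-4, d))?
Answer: -135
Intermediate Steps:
Function('v')(d) = Add(20, Mul(-5, d))
Mul(Add(0, Mul(-1, 1)), Function('v')(-23)) = Mul(Add(0, Mul(-1, 1)), Add(20, Mul(-5, -23))) = Mul(Add(0, -1), Add(20, 115)) = Mul(-1, 135) = -135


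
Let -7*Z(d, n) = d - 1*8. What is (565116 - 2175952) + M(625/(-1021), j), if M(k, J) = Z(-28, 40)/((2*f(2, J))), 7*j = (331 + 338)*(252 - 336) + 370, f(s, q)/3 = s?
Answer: -11275849/7 ≈ -1.6108e+6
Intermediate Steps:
f(s, q) = 3*s
Z(d, n) = 8/7 - d/7 (Z(d, n) = -(d - 1*8)/7 = -(d - 8)/7 = -(-8 + d)/7 = 8/7 - d/7)
j = -55826/7 (j = ((331 + 338)*(252 - 336) + 370)/7 = (669*(-84) + 370)/7 = (-56196 + 370)/7 = (⅐)*(-55826) = -55826/7 ≈ -7975.1)
M(k, J) = 3/7 (M(k, J) = (8/7 - ⅐*(-28))/((2*(3*2))) = (8/7 + 4)/((2*6)) = (36/7)/12 = (36/7)*(1/12) = 3/7)
(565116 - 2175952) + M(625/(-1021), j) = (565116 - 2175952) + 3/7 = -1610836 + 3/7 = -11275849/7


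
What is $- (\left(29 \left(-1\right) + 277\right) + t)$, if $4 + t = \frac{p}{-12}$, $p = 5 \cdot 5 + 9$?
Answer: $- \frac{1447}{6} \approx -241.17$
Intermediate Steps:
$p = 34$ ($p = 25 + 9 = 34$)
$t = - \frac{41}{6}$ ($t = -4 + \frac{34}{-12} = -4 + 34 \left(- \frac{1}{12}\right) = -4 - \frac{17}{6} = - \frac{41}{6} \approx -6.8333$)
$- (\left(29 \left(-1\right) + 277\right) + t) = - (\left(29 \left(-1\right) + 277\right) - \frac{41}{6}) = - (\left(-29 + 277\right) - \frac{41}{6}) = - (248 - \frac{41}{6}) = \left(-1\right) \frac{1447}{6} = - \frac{1447}{6}$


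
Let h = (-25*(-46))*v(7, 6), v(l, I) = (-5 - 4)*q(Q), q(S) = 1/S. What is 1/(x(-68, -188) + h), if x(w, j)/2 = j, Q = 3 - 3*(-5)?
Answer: -1/951 ≈ -0.0010515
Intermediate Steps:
Q = 18 (Q = 3 + 15 = 18)
x(w, j) = 2*j
v(l, I) = -½ (v(l, I) = (-5 - 4)/18 = -9*1/18 = -½)
h = -575 (h = -25*(-46)*(-½) = 1150*(-½) = -575)
1/(x(-68, -188) + h) = 1/(2*(-188) - 575) = 1/(-376 - 575) = 1/(-951) = -1/951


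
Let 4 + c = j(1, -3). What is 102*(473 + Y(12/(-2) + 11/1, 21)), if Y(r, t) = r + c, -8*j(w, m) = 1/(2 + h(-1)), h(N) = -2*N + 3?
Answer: 1353693/28 ≈ 48346.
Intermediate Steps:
h(N) = 3 - 2*N
j(w, m) = -1/56 (j(w, m) = -1/(8*(2 + (3 - 2*(-1)))) = -1/(8*(2 + (3 + 2))) = -1/(8*(2 + 5)) = -⅛/7 = -⅛*⅐ = -1/56)
c = -225/56 (c = -4 - 1/56 = -225/56 ≈ -4.0179)
Y(r, t) = -225/56 + r (Y(r, t) = r - 225/56 = -225/56 + r)
102*(473 + Y(12/(-2) + 11/1, 21)) = 102*(473 + (-225/56 + (12/(-2) + 11/1))) = 102*(473 + (-225/56 + (12*(-½) + 11*1))) = 102*(473 + (-225/56 + (-6 + 11))) = 102*(473 + (-225/56 + 5)) = 102*(473 + 55/56) = 102*(26543/56) = 1353693/28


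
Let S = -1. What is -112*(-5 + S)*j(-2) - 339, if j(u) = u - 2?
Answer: -3027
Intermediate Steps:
j(u) = -2 + u
-112*(-5 + S)*j(-2) - 339 = -112*(-5 - 1)*(-2 - 2) - 339 = -(-672)*(-4) - 339 = -112*24 - 339 = -2688 - 339 = -3027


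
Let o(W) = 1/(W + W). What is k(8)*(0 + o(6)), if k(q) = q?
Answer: 2/3 ≈ 0.66667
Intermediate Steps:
o(W) = 1/(2*W)
k(8)*(0 + o(6)) = 8*(0 + (1/2)/6) = 8*(0 + (1/2)*(1/6)) = 8*(0 + 1/12) = 8*(1/12) = 2/3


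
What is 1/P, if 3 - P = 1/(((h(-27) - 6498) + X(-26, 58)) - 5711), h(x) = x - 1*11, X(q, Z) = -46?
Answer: 12293/36880 ≈ 0.33332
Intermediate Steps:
h(x) = -11 + x (h(x) = x - 11 = -11 + x)
P = 36880/12293 (P = 3 - 1/((((-11 - 27) - 6498) - 46) - 5711) = 3 - 1/(((-38 - 6498) - 46) - 5711) = 3 - 1/((-6536 - 46) - 5711) = 3 - 1/(-6582 - 5711) = 3 - 1/(-12293) = 3 - 1*(-1/12293) = 3 + 1/12293 = 36880/12293 ≈ 3.0001)
1/P = 1/(36880/12293) = 12293/36880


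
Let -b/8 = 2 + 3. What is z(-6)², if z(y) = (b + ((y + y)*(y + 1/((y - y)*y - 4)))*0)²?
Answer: 2560000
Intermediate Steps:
b = -40 (b = -8*(2 + 3) = -8*5 = -40)
z(y) = 1600 (z(y) = (-40 + ((y + y)*(y + 1/((y - y)*y - 4)))*0)² = (-40 + ((2*y)*(y + 1/(0*y - 4)))*0)² = (-40 + ((2*y)*(y + 1/(0 - 4)))*0)² = (-40 + ((2*y)*(y + 1/(-4)))*0)² = (-40 + ((2*y)*(y - ¼))*0)² = (-40 + ((2*y)*(-¼ + y))*0)² = (-40 + (2*y*(-¼ + y))*0)² = (-40 + 0)² = (-40)² = 1600)
z(-6)² = 1600² = 2560000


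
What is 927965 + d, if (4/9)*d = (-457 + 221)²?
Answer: 1053281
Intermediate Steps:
d = 125316 (d = 9*(-457 + 221)²/4 = (9/4)*(-236)² = (9/4)*55696 = 125316)
927965 + d = 927965 + 125316 = 1053281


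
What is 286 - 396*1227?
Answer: -485606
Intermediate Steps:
286 - 396*1227 = 286 - 485892 = -485606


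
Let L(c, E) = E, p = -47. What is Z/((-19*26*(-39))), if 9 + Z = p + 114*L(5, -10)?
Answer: -46/741 ≈ -0.062078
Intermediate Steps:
Z = -1196 (Z = -9 + (-47 + 114*(-10)) = -9 + (-47 - 1140) = -9 - 1187 = -1196)
Z/((-19*26*(-39))) = -1196/(-19*26*(-39)) = -1196/((-494*(-39))) = -1196/19266 = -1196*1/19266 = -46/741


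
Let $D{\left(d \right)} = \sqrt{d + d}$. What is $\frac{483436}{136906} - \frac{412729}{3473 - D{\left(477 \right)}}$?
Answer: $- \frac{95205758885651}{825596231075} - \frac{1238187 \sqrt{106}}{12060775} \approx -116.37$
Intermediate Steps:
$D{\left(d \right)} = \sqrt{2} \sqrt{d}$ ($D{\left(d \right)} = \sqrt{2 d} = \sqrt{2} \sqrt{d}$)
$\frac{483436}{136906} - \frac{412729}{3473 - D{\left(477 \right)}} = \frac{483436}{136906} - \frac{412729}{3473 - \sqrt{2} \sqrt{477}} = 483436 \cdot \frac{1}{136906} - \frac{412729}{3473 - \sqrt{2} \cdot 3 \sqrt{53}} = \frac{241718}{68453} - \frac{412729}{3473 - 3 \sqrt{106}}$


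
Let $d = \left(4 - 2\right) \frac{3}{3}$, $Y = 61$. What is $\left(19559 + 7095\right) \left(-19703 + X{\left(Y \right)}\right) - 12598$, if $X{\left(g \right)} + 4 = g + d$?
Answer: $-523603774$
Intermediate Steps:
$d = 2$ ($d = 2 \cdot 3 \cdot \frac{1}{3} = 2 \cdot 1 = 2$)
$X{\left(g \right)} = -2 + g$ ($X{\left(g \right)} = -4 + \left(g + 2\right) = -4 + \left(2 + g\right) = -2 + g$)
$\left(19559 + 7095\right) \left(-19703 + X{\left(Y \right)}\right) - 12598 = \left(19559 + 7095\right) \left(-19703 + \left(-2 + 61\right)\right) - 12598 = 26654 \left(-19703 + 59\right) - 12598 = 26654 \left(-19644\right) - 12598 = -523591176 - 12598 = -523603774$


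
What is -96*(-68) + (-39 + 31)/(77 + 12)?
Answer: 580984/89 ≈ 6527.9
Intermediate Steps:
-96*(-68) + (-39 + 31)/(77 + 12) = 6528 - 8/89 = 580984/89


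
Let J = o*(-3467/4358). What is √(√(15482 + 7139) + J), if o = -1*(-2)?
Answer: √(-7554593 + 4748041*√22621)/2179 ≈ 12.199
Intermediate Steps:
o = 2
J = -3467/2179 (J = 2*(-3467/4358) = -3467/2179 ≈ -1.5911)
√(√(15482 + 7139) + J) = √(√(15482 + 7139) - 3467/2179) = √(√22621 - 3467/2179) = √(-3467/2179 + √22621)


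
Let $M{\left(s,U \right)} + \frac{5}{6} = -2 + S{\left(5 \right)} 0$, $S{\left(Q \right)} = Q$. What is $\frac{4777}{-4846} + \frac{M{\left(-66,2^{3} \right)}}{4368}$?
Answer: $- \frac{62638999}{63501984} \approx -0.98641$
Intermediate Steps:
$M{\left(s,U \right)} = - \frac{17}{6}$ ($M{\left(s,U \right)} = - \frac{5}{6} + \left(-2 + 5 \cdot 0\right) = - \frac{5}{6} + \left(-2 + 0\right) = - \frac{5}{6} - 2 = - \frac{17}{6}$)
$\frac{4777}{-4846} + \frac{M{\left(-66,2^{3} \right)}}{4368} = \frac{4777}{-4846} - \frac{17}{6 \cdot 4368} = 4777 \left(- \frac{1}{4846}\right) - \frac{17}{26208} = - \frac{4777}{4846} - \frac{17}{26208} = - \frac{62638999}{63501984}$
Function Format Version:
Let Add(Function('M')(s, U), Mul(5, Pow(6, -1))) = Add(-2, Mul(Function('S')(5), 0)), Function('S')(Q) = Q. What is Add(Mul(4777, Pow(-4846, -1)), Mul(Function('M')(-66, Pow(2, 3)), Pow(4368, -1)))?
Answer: Rational(-62638999, 63501984) ≈ -0.98641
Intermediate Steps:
Function('M')(s, U) = Rational(-17, 6) (Function('M')(s, U) = Add(Rational(-5, 6), Add(-2, Mul(5, 0))) = Add(Rational(-5, 6), Add(-2, 0)) = Add(Rational(-5, 6), -2) = Rational(-17, 6))
Add(Mul(4777, Pow(-4846, -1)), Mul(Function('M')(-66, Pow(2, 3)), Pow(4368, -1))) = Add(Mul(4777, Pow(-4846, -1)), Mul(Rational(-17, 6), Pow(4368, -1))) = Add(Mul(4777, Rational(-1, 4846)), Mul(Rational(-17, 6), Rational(1, 4368))) = Add(Rational(-4777, 4846), Rational(-17, 26208)) = Rational(-62638999, 63501984)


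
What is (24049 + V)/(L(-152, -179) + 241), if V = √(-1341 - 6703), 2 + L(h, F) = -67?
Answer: 24049/172 + I*√2011/86 ≈ 139.82 + 0.52144*I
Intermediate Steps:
L(h, F) = -69 (L(h, F) = -2 - 67 = -69)
V = 2*I*√2011 (V = √(-8044) = 2*I*√2011 ≈ 89.688*I)
(24049 + V)/(L(-152, -179) + 241) = (24049 + 2*I*√2011)/(-69 + 241) = (24049 + 2*I*√2011)/172 = (24049 + 2*I*√2011)*(1/172) = 24049/172 + I*√2011/86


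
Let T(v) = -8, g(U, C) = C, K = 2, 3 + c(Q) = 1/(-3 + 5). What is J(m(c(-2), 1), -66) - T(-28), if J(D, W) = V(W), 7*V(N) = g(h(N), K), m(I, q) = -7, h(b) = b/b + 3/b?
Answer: 58/7 ≈ 8.2857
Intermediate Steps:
c(Q) = -5/2 (c(Q) = -3 + 1/(-3 + 5) = -3 + 1/2 = -3 + ½ = -5/2)
h(b) = 1 + 3/b
V(N) = 2/7 (V(N) = (⅐)*2 = 2/7)
J(D, W) = 2/7
J(m(c(-2), 1), -66) - T(-28) = 2/7 - 1*(-8) = 2/7 + 8 = 58/7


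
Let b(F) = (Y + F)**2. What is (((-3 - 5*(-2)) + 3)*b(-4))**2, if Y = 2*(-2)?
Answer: 409600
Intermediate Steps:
Y = -4
b(F) = (-4 + F)**2
(((-3 - 5*(-2)) + 3)*b(-4))**2 = (((-3 - 5*(-2)) + 3)*(-4 - 4)**2)**2 = (((-3 + 10) + 3)*(-8)**2)**2 = ((7 + 3)*64)**2 = (10*64)**2 = 640**2 = 409600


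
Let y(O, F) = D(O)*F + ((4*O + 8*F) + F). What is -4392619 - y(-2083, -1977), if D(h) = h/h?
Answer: -4364517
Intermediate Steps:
D(h) = 1
y(O, F) = 4*O + 10*F (y(O, F) = 1*F + ((4*O + 8*F) + F) = F + (4*O + 9*F) = 4*O + 10*F)
-4392619 - y(-2083, -1977) = -4392619 - (4*(-2083) + 10*(-1977)) = -4392619 - (-8332 - 19770) = -4392619 - 1*(-28102) = -4392619 + 28102 = -4364517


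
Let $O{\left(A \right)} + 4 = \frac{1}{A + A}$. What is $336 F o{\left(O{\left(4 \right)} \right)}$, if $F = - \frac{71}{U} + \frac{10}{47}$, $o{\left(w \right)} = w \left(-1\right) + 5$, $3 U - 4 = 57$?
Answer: $- \frac{28033782}{2867} \approx -9778.1$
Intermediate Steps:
$U = \frac{61}{3}$ ($U = \frac{4}{3} + \frac{1}{3} \cdot 57 = \frac{4}{3} + 19 = \frac{61}{3} \approx 20.333$)
$O{\left(A \right)} = -4 + \frac{1}{2 A}$ ($O{\left(A \right)} = -4 + \frac{1}{A + A} = -4 + \frac{1}{2 A}$)
$o{\left(w \right)} = 5 - w$ ($o{\left(w \right)} = - w + 5 = 5 - w$)
$F = - \frac{9401}{2867}$ ($F = - \frac{71}{\frac{61}{3}} + \frac{10}{47} = \left(-71\right) \frac{3}{61} + 10 \cdot \frac{1}{47} = - \frac{213}{61} + \frac{10}{47} = - \frac{9401}{2867} \approx -3.279$)
$336 F o{\left(O{\left(4 \right)} \right)} = 336 \left(- \frac{9401 \left(5 - \left(-4 + \frac{1}{2 \cdot 4}\right)\right)}{2867}\right) = 336 \left(- \frac{9401 \left(5 - \left(-4 + \frac{1}{2} \cdot \frac{1}{4}\right)\right)}{2867}\right) = 336 \left(- \frac{9401 \left(5 - \left(-4 + \frac{1}{8}\right)\right)}{2867}\right) = 336 \left(- \frac{9401 \left(5 - - \frac{31}{8}\right)}{2867}\right) = 336 \left(- \frac{9401 \left(5 + \frac{31}{8}\right)}{2867}\right) = 336 \left(\left(- \frac{9401}{2867}\right) \frac{71}{8}\right) = 336 \left(- \frac{667471}{22936}\right) = - \frac{28033782}{2867}$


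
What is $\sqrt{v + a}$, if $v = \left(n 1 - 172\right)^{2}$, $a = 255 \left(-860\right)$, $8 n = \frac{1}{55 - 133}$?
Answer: $\frac{i \sqrt{73870642559}}{624} \approx 435.56 i$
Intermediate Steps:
$n = - \frac{1}{624}$ ($n = \frac{1}{8 \left(55 - 133\right)} = \frac{1}{8 \left(-78\right)} = \frac{1}{8} \left(- \frac{1}{78}\right) = - \frac{1}{624} \approx -0.0016026$)
$a = -219300$
$v = \frac{11519514241}{389376}$ ($v = \left(\left(- \frac{1}{624}\right) 1 - 172\right)^{2} = \left(- \frac{1}{624} - 172\right)^{2} = \left(- \frac{107329}{624}\right)^{2} = \frac{11519514241}{389376} \approx 29585.0$)
$\sqrt{v + a} = \sqrt{\frac{11519514241}{389376} - 219300} = \sqrt{- \frac{73870642559}{389376}} = \frac{i \sqrt{73870642559}}{624}$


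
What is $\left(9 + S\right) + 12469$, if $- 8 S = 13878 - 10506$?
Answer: $\frac{24113}{2} \approx 12057.0$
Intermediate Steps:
$S = - \frac{843}{2}$ ($S = - \frac{13878 - 10506}{8} = \left(- \frac{1}{8}\right) 3372 = - \frac{843}{2} \approx -421.5$)
$\left(9 + S\right) + 12469 = \left(9 - \frac{843}{2}\right) + 12469 = - \frac{825}{2} + 12469 = \frac{24113}{2}$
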